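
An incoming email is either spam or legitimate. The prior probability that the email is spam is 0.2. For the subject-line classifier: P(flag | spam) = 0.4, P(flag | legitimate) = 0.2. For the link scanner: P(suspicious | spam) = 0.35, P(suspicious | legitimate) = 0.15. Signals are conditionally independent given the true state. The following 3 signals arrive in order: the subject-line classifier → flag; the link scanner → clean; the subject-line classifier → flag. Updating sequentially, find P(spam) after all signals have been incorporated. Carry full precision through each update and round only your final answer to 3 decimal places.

0.433

After the subject-line classifier='flag': P(spam) = 0.4·0.2000 / (0.4·0.2000 + 0.2·0.8000) ≈ 0.3333
After the link scanner='clean': P(spam) = 0.65·0.3333 / (0.65·0.3333 + 0.85·0.6667) ≈ 0.2766
After the subject-line classifier='flag': P(spam) = 0.4·0.2766 / (0.4·0.2766 + 0.2·0.7234) ≈ 0.4333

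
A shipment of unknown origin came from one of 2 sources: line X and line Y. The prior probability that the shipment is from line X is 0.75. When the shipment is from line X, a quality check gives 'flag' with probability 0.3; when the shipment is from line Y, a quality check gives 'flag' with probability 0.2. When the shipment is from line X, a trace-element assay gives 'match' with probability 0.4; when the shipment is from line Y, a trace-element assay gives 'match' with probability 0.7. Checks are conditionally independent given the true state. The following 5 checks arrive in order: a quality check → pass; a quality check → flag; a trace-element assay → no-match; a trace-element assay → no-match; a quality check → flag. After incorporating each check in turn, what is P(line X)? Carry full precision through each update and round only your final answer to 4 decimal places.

Apply Bayes' rule sequentially, carrying P(line X) forward.
After a quality check='pass': P(line X) = 0.7·0.7500 / (0.7·0.7500 + 0.8·0.2500) ≈ 0.7241
After a quality check='flag': P(line X) = 0.3·0.7241 / (0.3·0.7241 + 0.2·0.2759) ≈ 0.7975
After a trace-element assay='no-match': P(line X) = 0.6·0.7975 / (0.6·0.7975 + 0.3·0.2025) ≈ 0.8873
After a trace-element assay='no-match': P(line X) = 0.6·0.8873 / (0.6·0.8873 + 0.3·0.1127) ≈ 0.9403
After a quality check='flag': P(line X) = 0.3·0.9403 / (0.3·0.9403 + 0.2·0.0597) ≈ 0.9594

0.9594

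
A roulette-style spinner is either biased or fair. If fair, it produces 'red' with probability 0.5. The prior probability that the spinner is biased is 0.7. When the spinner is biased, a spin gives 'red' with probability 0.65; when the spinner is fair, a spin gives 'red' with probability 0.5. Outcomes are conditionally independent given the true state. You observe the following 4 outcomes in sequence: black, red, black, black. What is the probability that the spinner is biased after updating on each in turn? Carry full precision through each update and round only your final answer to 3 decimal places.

Each posterior becomes the prior for the next update.
After 'black': P(biased) = 0.35·0.7000 / (0.35·0.7000 + 0.5·0.3000) ≈ 0.6203
After 'red': P(biased) = 0.65·0.6203 / (0.65·0.6203 + 0.5·0.3797) ≈ 0.6798
After 'black': P(biased) = 0.35·0.6798 / (0.35·0.6798 + 0.5·0.3202) ≈ 0.5978
After 'black': P(biased) = 0.35·0.5978 / (0.35·0.5978 + 0.5·0.4022) ≈ 0.5099

0.510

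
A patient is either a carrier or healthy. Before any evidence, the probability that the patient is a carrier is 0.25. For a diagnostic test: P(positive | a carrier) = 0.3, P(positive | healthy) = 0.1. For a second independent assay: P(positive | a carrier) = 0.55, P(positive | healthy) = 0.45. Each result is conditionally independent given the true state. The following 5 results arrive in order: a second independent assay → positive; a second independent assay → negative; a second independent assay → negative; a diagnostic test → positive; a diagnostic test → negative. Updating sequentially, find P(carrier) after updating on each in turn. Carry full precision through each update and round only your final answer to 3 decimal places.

0.389

Apply Bayes' rule sequentially, carrying P(carrier) forward.
After a second independent assay='positive': P(carrier) = 0.55·0.2500 / (0.55·0.2500 + 0.45·0.7500) ≈ 0.2895
After a second independent assay='negative': P(carrier) = 0.45·0.2895 / (0.45·0.2895 + 0.55·0.7105) ≈ 0.2500
After a second independent assay='negative': P(carrier) = 0.45·0.2500 / (0.45·0.2500 + 0.55·0.7500) ≈ 0.2143
After a diagnostic test='positive': P(carrier) = 0.3·0.2143 / (0.3·0.2143 + 0.1·0.7857) ≈ 0.4500
After a diagnostic test='negative': P(carrier) = 0.7·0.4500 / (0.7·0.4500 + 0.9·0.5500) ≈ 0.3889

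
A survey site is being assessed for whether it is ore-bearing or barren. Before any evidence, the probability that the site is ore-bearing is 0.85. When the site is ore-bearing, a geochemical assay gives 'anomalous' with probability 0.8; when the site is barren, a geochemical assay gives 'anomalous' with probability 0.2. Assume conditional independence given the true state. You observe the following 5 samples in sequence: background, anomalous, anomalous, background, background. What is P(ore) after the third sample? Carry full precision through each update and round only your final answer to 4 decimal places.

0.9577

Apply Bayes' rule sequentially, carrying P(ore) forward.
After 'background': P(ore) = 0.2·0.8500 / (0.2·0.8500 + 0.8·0.1500) ≈ 0.5862
After 'anomalous': P(ore) = 0.8·0.5862 / (0.8·0.5862 + 0.2·0.4138) ≈ 0.8500
After 'anomalous': P(ore) = 0.8·0.8500 / (0.8·0.8500 + 0.2·0.1500) ≈ 0.9577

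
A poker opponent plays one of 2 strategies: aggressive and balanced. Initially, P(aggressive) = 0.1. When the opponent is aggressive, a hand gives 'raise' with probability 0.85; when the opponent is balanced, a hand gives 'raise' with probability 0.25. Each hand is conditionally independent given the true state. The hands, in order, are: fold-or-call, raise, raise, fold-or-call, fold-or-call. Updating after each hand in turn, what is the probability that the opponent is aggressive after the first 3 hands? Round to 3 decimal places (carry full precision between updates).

0.204

After 'fold-or-call': P(aggressive) = 0.15·0.1000 / (0.15·0.1000 + 0.75·0.9000) ≈ 0.0217
After 'raise': P(aggressive) = 0.85·0.0217 / (0.85·0.0217 + 0.25·0.9783) ≈ 0.0702
After 'raise': P(aggressive) = 0.85·0.0702 / (0.85·0.0702 + 0.25·0.9298) ≈ 0.2044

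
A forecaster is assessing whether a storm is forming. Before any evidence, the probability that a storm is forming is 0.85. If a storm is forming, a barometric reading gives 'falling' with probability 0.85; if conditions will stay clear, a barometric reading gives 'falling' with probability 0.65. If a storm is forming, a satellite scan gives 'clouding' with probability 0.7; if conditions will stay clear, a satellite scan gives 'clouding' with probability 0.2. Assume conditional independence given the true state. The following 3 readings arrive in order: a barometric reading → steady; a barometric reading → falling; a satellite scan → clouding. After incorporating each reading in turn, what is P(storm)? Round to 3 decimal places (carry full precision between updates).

Apply Bayes' rule sequentially, carrying P(storm) forward.
After a barometric reading='steady': P(storm) = 0.15·0.8500 / (0.15·0.8500 + 0.35·0.1500) ≈ 0.7083
After a barometric reading='falling': P(storm) = 0.85·0.7083 / (0.85·0.7083 + 0.65·0.2917) ≈ 0.7605
After a satellite scan='clouding': P(storm) = 0.7·0.7605 / (0.7·0.7605 + 0.2·0.2395) ≈ 0.9175

0.917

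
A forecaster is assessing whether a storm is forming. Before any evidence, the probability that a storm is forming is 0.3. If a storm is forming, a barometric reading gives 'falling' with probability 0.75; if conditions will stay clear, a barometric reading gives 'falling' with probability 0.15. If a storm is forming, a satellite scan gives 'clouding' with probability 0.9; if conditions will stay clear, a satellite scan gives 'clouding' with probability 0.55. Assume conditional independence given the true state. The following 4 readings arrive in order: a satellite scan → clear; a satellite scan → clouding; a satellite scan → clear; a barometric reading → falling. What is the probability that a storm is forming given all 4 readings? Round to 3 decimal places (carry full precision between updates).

Apply Bayes' rule sequentially, carrying P(storm) forward.
After a satellite scan='clear': P(storm) = 0.1·0.3000 / (0.1·0.3000 + 0.45·0.7000) ≈ 0.0870
After a satellite scan='clouding': P(storm) = 0.9·0.0870 / (0.9·0.0870 + 0.55·0.9130) ≈ 0.1348
After a satellite scan='clear': P(storm) = 0.1·0.1348 / (0.1·0.1348 + 0.45·0.8652) ≈ 0.0335
After a barometric reading='falling': P(storm) = 0.75·0.0335 / (0.75·0.0335 + 0.15·0.9665) ≈ 0.1476

0.148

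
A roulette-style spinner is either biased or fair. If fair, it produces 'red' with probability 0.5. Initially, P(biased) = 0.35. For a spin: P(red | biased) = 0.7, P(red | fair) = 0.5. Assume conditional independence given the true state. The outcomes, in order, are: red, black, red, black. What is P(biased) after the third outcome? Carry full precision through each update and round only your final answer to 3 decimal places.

0.388

After 'red': P(biased) = 0.7·0.3500 / (0.7·0.3500 + 0.5·0.6500) ≈ 0.4298
After 'black': P(biased) = 0.3·0.4298 / (0.3·0.4298 + 0.5·0.5702) ≈ 0.3114
After 'red': P(biased) = 0.7·0.3114 / (0.7·0.3114 + 0.5·0.6886) ≈ 0.3877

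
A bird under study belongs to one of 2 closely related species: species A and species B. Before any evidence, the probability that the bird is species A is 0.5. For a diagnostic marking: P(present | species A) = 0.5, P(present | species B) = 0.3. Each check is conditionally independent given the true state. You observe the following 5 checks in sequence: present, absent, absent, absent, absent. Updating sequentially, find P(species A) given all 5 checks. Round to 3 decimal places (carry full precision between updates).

After 'present': P(species A) = 0.5·0.5000 / (0.5·0.5000 + 0.3·0.5000) ≈ 0.6250
After 'absent': P(species A) = 0.5·0.6250 / (0.5·0.6250 + 0.7·0.3750) ≈ 0.5435
After 'absent': P(species A) = 0.5·0.5435 / (0.5·0.5435 + 0.7·0.4565) ≈ 0.4596
After 'absent': P(species A) = 0.5·0.4596 / (0.5·0.4596 + 0.7·0.5404) ≈ 0.3779
After 'absent': P(species A) = 0.5·0.3779 / (0.5·0.3779 + 0.7·0.6221) ≈ 0.3026

0.303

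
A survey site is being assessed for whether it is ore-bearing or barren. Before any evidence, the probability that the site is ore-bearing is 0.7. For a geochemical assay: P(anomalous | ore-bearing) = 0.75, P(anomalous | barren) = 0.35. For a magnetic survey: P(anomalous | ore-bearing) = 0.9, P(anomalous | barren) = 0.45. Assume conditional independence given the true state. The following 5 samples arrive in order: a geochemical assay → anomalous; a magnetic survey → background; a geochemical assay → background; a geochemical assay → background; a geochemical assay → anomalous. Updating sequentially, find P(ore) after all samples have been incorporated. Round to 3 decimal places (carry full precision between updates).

After a geochemical assay='anomalous': P(ore) = 0.75·0.7000 / (0.75·0.7000 + 0.35·0.3000) ≈ 0.8333
After a magnetic survey='background': P(ore) = 0.1·0.8333 / (0.1·0.8333 + 0.55·0.1667) ≈ 0.4762
After a geochemical assay='background': P(ore) = 0.25·0.4762 / (0.25·0.4762 + 0.65·0.5238) ≈ 0.2591
After a geochemical assay='background': P(ore) = 0.25·0.2591 / (0.25·0.2591 + 0.65·0.7409) ≈ 0.1185
After a geochemical assay='anomalous': P(ore) = 0.75·0.1185 / (0.75·0.1185 + 0.35·0.8815) ≈ 0.2237

0.224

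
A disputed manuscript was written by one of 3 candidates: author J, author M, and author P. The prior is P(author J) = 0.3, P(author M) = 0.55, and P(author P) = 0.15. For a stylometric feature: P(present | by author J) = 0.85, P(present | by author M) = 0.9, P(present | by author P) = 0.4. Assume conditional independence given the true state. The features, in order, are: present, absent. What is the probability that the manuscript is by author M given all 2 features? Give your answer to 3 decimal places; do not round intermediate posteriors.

After 'present': normaliser = 0.85·0.3000 + 0.9·0.5500 + 0.4·0.1500; P(author J) ≈ 0.3148, P(author M) ≈ 0.6111, P(author P) ≈ 0.0741
After 'absent': normaliser = 0.15·0.3148 + 0.1·0.6111 + 0.6·0.0741; P(author J) ≈ 0.3091, P(author M) ≈ 0.4000, P(author P) ≈ 0.2909

0.400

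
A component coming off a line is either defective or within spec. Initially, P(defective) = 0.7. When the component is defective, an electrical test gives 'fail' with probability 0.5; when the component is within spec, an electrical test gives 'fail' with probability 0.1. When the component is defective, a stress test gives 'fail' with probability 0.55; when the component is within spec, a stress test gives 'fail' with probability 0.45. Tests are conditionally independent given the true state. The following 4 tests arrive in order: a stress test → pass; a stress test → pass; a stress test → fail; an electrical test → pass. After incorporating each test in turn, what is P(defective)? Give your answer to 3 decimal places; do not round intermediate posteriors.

After a stress test='pass': P(defective) = 0.45·0.7000 / (0.45·0.7000 + 0.55·0.3000) ≈ 0.6562
After a stress test='pass': P(defective) = 0.45·0.6562 / (0.45·0.6562 + 0.55·0.3438) ≈ 0.6097
After a stress test='fail': P(defective) = 0.55·0.6097 / (0.55·0.6097 + 0.45·0.3903) ≈ 0.6562
After an electrical test='pass': P(defective) = 0.5·0.6562 / (0.5·0.6562 + 0.9·0.3438) ≈ 0.5147

0.515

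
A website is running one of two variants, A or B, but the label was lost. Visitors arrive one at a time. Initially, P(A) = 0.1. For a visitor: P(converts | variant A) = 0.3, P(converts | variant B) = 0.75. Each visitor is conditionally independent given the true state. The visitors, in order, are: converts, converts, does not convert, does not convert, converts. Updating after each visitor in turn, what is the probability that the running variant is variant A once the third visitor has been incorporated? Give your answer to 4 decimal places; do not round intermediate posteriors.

0.0474

After 'converts': P(A) = 0.3·0.1000 / (0.3·0.1000 + 0.75·0.9000) ≈ 0.0426
After 'converts': P(A) = 0.3·0.0426 / (0.3·0.0426 + 0.75·0.9574) ≈ 0.0175
After 'does not convert': P(A) = 0.7·0.0175 / (0.7·0.0175 + 0.25·0.9825) ≈ 0.0474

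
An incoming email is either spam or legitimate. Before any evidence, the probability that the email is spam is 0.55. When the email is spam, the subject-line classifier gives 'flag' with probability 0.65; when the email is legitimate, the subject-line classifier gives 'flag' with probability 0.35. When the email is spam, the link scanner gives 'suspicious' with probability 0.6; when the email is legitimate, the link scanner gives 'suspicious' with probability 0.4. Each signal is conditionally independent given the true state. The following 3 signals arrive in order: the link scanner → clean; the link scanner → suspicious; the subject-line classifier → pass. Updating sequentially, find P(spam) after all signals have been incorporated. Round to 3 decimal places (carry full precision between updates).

After the link scanner='clean': P(spam) = 0.4·0.5500 / (0.4·0.5500 + 0.6·0.4500) ≈ 0.4490
After the link scanner='suspicious': P(spam) = 0.6·0.4490 / (0.6·0.4490 + 0.4·0.5510) ≈ 0.5500
After the subject-line classifier='pass': P(spam) = 0.35·0.5500 / (0.35·0.5500 + 0.65·0.4500) ≈ 0.3969

0.397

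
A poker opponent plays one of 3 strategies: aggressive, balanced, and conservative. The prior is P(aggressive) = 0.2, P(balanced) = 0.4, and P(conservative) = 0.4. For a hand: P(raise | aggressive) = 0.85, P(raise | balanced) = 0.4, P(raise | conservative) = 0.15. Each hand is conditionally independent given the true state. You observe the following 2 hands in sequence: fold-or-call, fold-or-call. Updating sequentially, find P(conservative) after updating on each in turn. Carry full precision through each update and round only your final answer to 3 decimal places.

0.661

After 'fold-or-call': normaliser = 0.15·0.2000 + 0.6·0.4000 + 0.85·0.4000; P(aggressive) ≈ 0.0492, P(balanced) ≈ 0.3934, P(conservative) ≈ 0.5574
After 'fold-or-call': normaliser = 0.15·0.0492 + 0.6·0.3934 + 0.85·0.5574; P(aggressive) ≈ 0.0103, P(balanced) ≈ 0.3291, P(conservative) ≈ 0.6606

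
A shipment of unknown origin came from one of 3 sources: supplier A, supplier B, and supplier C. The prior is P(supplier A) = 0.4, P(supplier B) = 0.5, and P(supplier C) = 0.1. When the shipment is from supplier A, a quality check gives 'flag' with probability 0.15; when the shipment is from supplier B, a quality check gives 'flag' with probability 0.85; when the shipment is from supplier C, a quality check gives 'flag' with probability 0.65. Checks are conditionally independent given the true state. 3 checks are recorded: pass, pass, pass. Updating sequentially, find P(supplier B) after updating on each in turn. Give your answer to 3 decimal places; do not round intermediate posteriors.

0.007

Apply Bayes' rule sequentially, carrying P(supplier B) forward.
After 'pass': normaliser = 0.85·0.4000 + 0.15·0.5000 + 0.35·0.1000; P(supplier A) ≈ 0.7556, P(supplier B) ≈ 0.1667, P(supplier C) ≈ 0.0778
After 'pass': normaliser = 0.85·0.7556 + 0.15·0.1667 + 0.35·0.0778; P(supplier A) ≈ 0.9248, P(supplier B) ≈ 0.0360, P(supplier C) ≈ 0.0392
After 'pass': normaliser = 0.85·0.9248 + 0.15·0.0360 + 0.35·0.0392; P(supplier A) ≈ 0.9763, P(supplier B) ≈ 0.0067, P(supplier C) ≈ 0.0170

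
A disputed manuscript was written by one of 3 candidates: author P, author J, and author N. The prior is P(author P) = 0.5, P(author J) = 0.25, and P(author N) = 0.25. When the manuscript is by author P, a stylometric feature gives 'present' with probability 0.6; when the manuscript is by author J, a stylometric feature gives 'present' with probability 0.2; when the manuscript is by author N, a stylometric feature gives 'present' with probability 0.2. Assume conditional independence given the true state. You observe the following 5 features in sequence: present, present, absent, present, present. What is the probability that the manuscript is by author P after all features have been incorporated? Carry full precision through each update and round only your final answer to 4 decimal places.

0.9759

After 'present': normaliser = 0.6·0.5000 + 0.2·0.2500 + 0.2·0.2500; P(author P) ≈ 0.7500, P(author J) ≈ 0.1250, P(author N) ≈ 0.1250
After 'present': normaliser = 0.6·0.7500 + 0.2·0.1250 + 0.2·0.1250; P(author P) ≈ 0.9000, P(author J) ≈ 0.0500, P(author N) ≈ 0.0500
After 'absent': normaliser = 0.4·0.9000 + 0.8·0.0500 + 0.8·0.0500; P(author P) ≈ 0.8182, P(author J) ≈ 0.0909, P(author N) ≈ 0.0909
After 'present': normaliser = 0.6·0.8182 + 0.2·0.0909 + 0.2·0.0909; P(author P) ≈ 0.9310, P(author J) ≈ 0.0345, P(author N) ≈ 0.0345
After 'present': normaliser = 0.6·0.9310 + 0.2·0.0345 + 0.2·0.0345; P(author P) ≈ 0.9759, P(author J) ≈ 0.0120, P(author N) ≈ 0.0120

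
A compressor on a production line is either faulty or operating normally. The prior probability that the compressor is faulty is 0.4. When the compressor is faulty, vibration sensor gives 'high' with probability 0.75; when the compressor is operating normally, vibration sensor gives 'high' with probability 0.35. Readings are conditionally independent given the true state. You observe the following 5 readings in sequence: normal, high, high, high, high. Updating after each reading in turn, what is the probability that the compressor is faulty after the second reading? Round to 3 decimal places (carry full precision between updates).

After 'normal': P(faulty) = 0.25·0.4000 / (0.25·0.4000 + 0.65·0.6000) ≈ 0.2041
After 'high': P(faulty) = 0.75·0.2041 / (0.75·0.2041 + 0.35·0.7959) ≈ 0.3546

0.355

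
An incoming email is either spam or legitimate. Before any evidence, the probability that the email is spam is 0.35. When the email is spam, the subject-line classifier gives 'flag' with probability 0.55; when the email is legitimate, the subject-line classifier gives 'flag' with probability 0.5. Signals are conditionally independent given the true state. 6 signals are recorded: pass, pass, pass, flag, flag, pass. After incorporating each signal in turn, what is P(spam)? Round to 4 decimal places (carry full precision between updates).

After 'pass': P(spam) = 0.45·0.3500 / (0.45·0.3500 + 0.5·0.6500) ≈ 0.3264
After 'pass': P(spam) = 0.45·0.3264 / (0.45·0.3264 + 0.5·0.6736) ≈ 0.3037
After 'pass': P(spam) = 0.45·0.3037 / (0.45·0.3037 + 0.5·0.6963) ≈ 0.2819
After 'flag': P(spam) = 0.55·0.2819 / (0.55·0.2819 + 0.5·0.7181) ≈ 0.3016
After 'flag': P(spam) = 0.55·0.3016 / (0.55·0.3016 + 0.5·0.6984) ≈ 0.3220
After 'pass': P(spam) = 0.45·0.3220 / (0.45·0.3220 + 0.5·0.6780) ≈ 0.2995

0.2995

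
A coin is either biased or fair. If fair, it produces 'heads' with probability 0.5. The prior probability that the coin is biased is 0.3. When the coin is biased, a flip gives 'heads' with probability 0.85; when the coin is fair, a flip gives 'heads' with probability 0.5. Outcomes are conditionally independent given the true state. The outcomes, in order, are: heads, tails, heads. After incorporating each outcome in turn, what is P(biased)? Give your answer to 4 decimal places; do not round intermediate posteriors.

0.2709

Each posterior becomes the prior for the next update.
After 'heads': P(biased) = 0.85·0.3000 / (0.85·0.3000 + 0.5·0.7000) ≈ 0.4215
After 'tails': P(biased) = 0.15·0.4215 / (0.15·0.4215 + 0.5·0.5785) ≈ 0.1794
After 'heads': P(biased) = 0.85·0.1794 / (0.85·0.1794 + 0.5·0.8206) ≈ 0.2709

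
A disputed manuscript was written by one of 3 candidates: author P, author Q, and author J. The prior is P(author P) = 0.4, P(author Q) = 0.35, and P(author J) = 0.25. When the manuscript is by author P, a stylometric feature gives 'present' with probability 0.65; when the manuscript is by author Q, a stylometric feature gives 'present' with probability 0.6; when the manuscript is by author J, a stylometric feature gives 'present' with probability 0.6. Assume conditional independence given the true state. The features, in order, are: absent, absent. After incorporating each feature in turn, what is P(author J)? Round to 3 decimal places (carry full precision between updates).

0.276

After 'absent': normaliser = 0.35·0.4000 + 0.4·0.3500 + 0.4·0.2500; P(author P) ≈ 0.3684, P(author Q) ≈ 0.3684, P(author J) ≈ 0.2632
After 'absent': normaliser = 0.35·0.3684 + 0.4·0.3684 + 0.4·0.2632; P(author P) ≈ 0.3379, P(author Q) ≈ 0.3862, P(author J) ≈ 0.2759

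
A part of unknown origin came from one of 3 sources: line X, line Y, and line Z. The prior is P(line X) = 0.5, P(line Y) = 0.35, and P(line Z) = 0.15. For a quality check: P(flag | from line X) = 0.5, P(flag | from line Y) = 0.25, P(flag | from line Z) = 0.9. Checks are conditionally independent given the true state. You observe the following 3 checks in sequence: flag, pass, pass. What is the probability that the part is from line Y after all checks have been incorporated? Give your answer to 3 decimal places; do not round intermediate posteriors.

0.435

After 'flag': normaliser = 0.5·0.5000 + 0.25·0.3500 + 0.9·0.1500; P(line X) ≈ 0.5291, P(line Y) ≈ 0.1852, P(line Z) ≈ 0.2857
After 'pass': normaliser = 0.5·0.5291 + 0.75·0.1852 + 0.1·0.2857; P(line X) ≈ 0.6124, P(line Y) ≈ 0.3215, P(line Z) ≈ 0.0661
After 'pass': normaliser = 0.5·0.6124 + 0.75·0.3215 + 0.1·0.0661; P(line X) ≈ 0.5528, P(line Y) ≈ 0.4353, P(line Z) ≈ 0.0119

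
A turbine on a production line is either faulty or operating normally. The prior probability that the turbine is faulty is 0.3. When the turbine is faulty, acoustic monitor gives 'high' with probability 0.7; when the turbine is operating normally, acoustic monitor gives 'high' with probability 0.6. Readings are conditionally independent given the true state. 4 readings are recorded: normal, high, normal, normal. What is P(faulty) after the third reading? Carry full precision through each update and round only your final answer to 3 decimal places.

After 'normal': P(faulty) = 0.3·0.3000 / (0.3·0.3000 + 0.4·0.7000) ≈ 0.2432
After 'high': P(faulty) = 0.7·0.2432 / (0.7·0.2432 + 0.6·0.7568) ≈ 0.2727
After 'normal': P(faulty) = 0.3·0.2727 / (0.3·0.2727 + 0.4·0.7273) ≈ 0.2195

0.220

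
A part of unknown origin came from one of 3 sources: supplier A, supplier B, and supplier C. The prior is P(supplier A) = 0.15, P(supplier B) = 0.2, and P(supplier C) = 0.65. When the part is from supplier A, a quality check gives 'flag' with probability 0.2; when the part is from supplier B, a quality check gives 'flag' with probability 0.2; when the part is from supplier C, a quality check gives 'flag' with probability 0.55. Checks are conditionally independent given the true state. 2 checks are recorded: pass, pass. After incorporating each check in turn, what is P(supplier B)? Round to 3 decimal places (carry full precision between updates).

0.360

After 'pass': normaliser = 0.8·0.1500 + 0.8·0.2000 + 0.45·0.6500; P(supplier A) ≈ 0.2096, P(supplier B) ≈ 0.2795, P(supplier C) ≈ 0.5109
After 'pass': normaliser = 0.8·0.2096 + 0.8·0.2795 + 0.45·0.5109; P(supplier A) ≈ 0.2699, P(supplier B) ≈ 0.3599, P(supplier C) ≈ 0.3701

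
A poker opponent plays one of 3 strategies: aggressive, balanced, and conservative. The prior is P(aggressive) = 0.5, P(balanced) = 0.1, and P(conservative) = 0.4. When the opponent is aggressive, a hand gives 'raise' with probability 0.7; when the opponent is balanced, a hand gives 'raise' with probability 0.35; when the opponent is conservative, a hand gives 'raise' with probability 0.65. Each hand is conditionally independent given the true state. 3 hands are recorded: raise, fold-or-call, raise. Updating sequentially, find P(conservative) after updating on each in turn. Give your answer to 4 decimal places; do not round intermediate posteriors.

After 'raise': normaliser = 0.7·0.5000 + 0.35·0.1000 + 0.65·0.4000; P(aggressive) ≈ 0.5426, P(balanced) ≈ 0.0543, P(conservative) ≈ 0.4031
After 'fold-or-call': normaliser = 0.3·0.5426 + 0.65·0.0543 + 0.35·0.4031; P(aggressive) ≈ 0.4800, P(balanced) ≈ 0.1040, P(conservative) ≈ 0.4160
After 'raise': normaliser = 0.7·0.4800 + 0.35·0.1040 + 0.65·0.4160; P(aggressive) ≈ 0.5227, P(balanced) ≈ 0.0566, P(conservative) ≈ 0.4207

0.4207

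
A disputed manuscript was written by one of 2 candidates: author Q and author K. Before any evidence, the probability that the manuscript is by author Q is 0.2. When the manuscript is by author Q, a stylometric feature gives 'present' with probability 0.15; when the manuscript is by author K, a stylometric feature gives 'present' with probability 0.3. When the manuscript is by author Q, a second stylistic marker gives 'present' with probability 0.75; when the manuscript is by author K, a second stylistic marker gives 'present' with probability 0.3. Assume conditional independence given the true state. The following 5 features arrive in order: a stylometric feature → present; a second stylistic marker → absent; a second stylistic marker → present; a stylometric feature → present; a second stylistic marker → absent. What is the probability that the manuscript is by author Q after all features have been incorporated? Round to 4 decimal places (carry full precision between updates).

After a stylometric feature='present': P(author Q) = 0.15·0.2000 / (0.15·0.2000 + 0.3·0.8000) ≈ 0.1111
After a second stylistic marker='absent': P(author Q) = 0.25·0.1111 / (0.25·0.1111 + 0.7·0.8889) ≈ 0.0427
After a second stylistic marker='present': P(author Q) = 0.75·0.0427 / (0.75·0.0427 + 0.3·0.9573) ≈ 0.1004
After a stylometric feature='present': P(author Q) = 0.15·0.1004 / (0.15·0.1004 + 0.3·0.8996) ≈ 0.0529
After a second stylistic marker='absent': P(author Q) = 0.25·0.0529 / (0.25·0.0529 + 0.7·0.9471) ≈ 0.0195

0.0195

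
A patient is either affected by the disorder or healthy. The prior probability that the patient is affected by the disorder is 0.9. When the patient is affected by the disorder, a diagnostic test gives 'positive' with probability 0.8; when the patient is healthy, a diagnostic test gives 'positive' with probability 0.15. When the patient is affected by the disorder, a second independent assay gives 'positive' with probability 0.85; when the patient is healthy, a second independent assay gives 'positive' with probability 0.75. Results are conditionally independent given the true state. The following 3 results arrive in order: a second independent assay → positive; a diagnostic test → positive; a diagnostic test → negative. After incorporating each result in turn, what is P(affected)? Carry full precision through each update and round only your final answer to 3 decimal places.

0.928

After a second independent assay='positive': P(affected) = 0.85·0.9000 / (0.85·0.9000 + 0.75·0.1000) ≈ 0.9107
After a diagnostic test='positive': P(affected) = 0.8·0.9107 / (0.8·0.9107 + 0.15·0.0893) ≈ 0.9819
After a diagnostic test='negative': P(affected) = 0.2·0.9819 / (0.2·0.9819 + 0.85·0.0181) ≈ 0.9275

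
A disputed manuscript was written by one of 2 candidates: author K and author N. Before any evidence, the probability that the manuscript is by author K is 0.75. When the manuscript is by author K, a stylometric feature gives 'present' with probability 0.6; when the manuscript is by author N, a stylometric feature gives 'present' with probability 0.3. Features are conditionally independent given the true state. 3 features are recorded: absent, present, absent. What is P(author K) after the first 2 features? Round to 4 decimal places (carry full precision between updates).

0.7742

After 'absent': P(author K) = 0.4·0.7500 / (0.4·0.7500 + 0.7·0.2500) ≈ 0.6316
After 'present': P(author K) = 0.6·0.6316 / (0.6·0.6316 + 0.3·0.3684) ≈ 0.7742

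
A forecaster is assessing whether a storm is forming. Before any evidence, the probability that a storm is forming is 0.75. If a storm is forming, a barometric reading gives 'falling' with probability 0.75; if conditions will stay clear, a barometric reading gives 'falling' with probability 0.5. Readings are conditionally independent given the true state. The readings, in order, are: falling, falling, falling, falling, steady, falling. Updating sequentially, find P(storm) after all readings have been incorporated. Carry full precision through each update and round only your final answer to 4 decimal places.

0.9193

After 'falling': P(storm) = 0.75·0.7500 / (0.75·0.7500 + 0.5·0.2500) ≈ 0.8182
After 'falling': P(storm) = 0.75·0.8182 / (0.75·0.8182 + 0.5·0.1818) ≈ 0.8710
After 'falling': P(storm) = 0.75·0.8710 / (0.75·0.8710 + 0.5·0.1290) ≈ 0.9101
After 'falling': P(storm) = 0.75·0.9101 / (0.75·0.9101 + 0.5·0.0899) ≈ 0.9382
After 'steady': P(storm) = 0.25·0.9382 / (0.25·0.9382 + 0.5·0.0618) ≈ 0.8836
After 'falling': P(storm) = 0.75·0.8836 / (0.75·0.8836 + 0.5·0.1164) ≈ 0.9193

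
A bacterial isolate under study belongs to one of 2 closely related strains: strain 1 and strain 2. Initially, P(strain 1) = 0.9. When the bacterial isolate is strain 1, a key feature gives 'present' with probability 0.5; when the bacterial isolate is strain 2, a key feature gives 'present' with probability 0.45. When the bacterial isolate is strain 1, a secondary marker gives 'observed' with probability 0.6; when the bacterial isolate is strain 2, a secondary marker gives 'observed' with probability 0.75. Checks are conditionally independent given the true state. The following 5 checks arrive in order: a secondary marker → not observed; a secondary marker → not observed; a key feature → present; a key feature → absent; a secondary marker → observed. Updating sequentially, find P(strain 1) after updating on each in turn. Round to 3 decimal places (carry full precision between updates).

After a secondary marker='not observed': P(strain 1) = 0.4·0.9000 / (0.4·0.9000 + 0.25·0.1000) ≈ 0.9351
After a secondary marker='not observed': P(strain 1) = 0.4·0.9351 / (0.4·0.9351 + 0.25·0.0649) ≈ 0.9584
After a key feature='present': P(strain 1) = 0.5·0.9584 / (0.5·0.9584 + 0.45·0.0416) ≈ 0.9624
After a key feature='absent': P(strain 1) = 0.5·0.9624 / (0.5·0.9624 + 0.55·0.0376) ≈ 0.9588
After a secondary marker='observed': P(strain 1) = 0.6·0.9588 / (0.6·0.9588 + 0.75·0.0412) ≈ 0.9490

0.949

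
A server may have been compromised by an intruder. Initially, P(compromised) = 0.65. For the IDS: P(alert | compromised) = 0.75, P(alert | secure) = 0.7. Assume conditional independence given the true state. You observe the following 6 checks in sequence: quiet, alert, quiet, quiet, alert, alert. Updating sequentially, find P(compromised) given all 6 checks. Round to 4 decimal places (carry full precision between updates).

After 'quiet': P(compromised) = 0.25·0.6500 / (0.25·0.6500 + 0.3·0.3500) ≈ 0.6075
After 'alert': P(compromised) = 0.75·0.6075 / (0.75·0.6075 + 0.7·0.3925) ≈ 0.6238
After 'quiet': P(compromised) = 0.25·0.6238 / (0.25·0.6238 + 0.3·0.3762) ≈ 0.5801
After 'quiet': P(compromised) = 0.25·0.5801 / (0.25·0.5801 + 0.3·0.4199) ≈ 0.5352
After 'alert': P(compromised) = 0.75·0.5352 / (0.75·0.5352 + 0.7·0.4648) ≈ 0.5523
After 'alert': P(compromised) = 0.75·0.5523 / (0.75·0.5523 + 0.7·0.4477) ≈ 0.5693

0.5693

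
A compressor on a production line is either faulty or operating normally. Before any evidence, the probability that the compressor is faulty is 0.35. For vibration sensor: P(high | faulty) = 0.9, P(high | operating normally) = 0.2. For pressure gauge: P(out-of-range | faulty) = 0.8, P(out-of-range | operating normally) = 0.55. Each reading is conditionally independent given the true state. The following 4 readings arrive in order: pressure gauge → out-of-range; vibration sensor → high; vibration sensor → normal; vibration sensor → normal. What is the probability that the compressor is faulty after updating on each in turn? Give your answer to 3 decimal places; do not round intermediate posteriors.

After pressure gauge='out-of-range': P(faulty) = 0.8·0.3500 / (0.8·0.3500 + 0.55·0.6500) ≈ 0.4392
After vibration sensor='high': P(faulty) = 0.9·0.4392 / (0.9·0.4392 + 0.2·0.5608) ≈ 0.7790
After vibration sensor='normal': P(faulty) = 0.1·0.7790 / (0.1·0.7790 + 0.8·0.2210) ≈ 0.3058
After vibration sensor='normal': P(faulty) = 0.1·0.3058 / (0.1·0.3058 + 0.8·0.6942) ≈ 0.0522

0.052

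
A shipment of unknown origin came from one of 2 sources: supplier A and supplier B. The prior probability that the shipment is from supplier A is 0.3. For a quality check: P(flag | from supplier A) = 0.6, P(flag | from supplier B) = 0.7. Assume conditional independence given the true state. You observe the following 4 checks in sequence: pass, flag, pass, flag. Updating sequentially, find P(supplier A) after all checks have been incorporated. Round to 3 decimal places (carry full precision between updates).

0.359

After 'pass': P(supplier A) = 0.4·0.3000 / (0.4·0.3000 + 0.3·0.7000) ≈ 0.3636
After 'flag': P(supplier A) = 0.6·0.3636 / (0.6·0.3636 + 0.7·0.6364) ≈ 0.3288
After 'pass': P(supplier A) = 0.4·0.3288 / (0.4·0.3288 + 0.3·0.6712) ≈ 0.3951
After 'flag': P(supplier A) = 0.6·0.3951 / (0.6·0.3951 + 0.7·0.6049) ≈ 0.3589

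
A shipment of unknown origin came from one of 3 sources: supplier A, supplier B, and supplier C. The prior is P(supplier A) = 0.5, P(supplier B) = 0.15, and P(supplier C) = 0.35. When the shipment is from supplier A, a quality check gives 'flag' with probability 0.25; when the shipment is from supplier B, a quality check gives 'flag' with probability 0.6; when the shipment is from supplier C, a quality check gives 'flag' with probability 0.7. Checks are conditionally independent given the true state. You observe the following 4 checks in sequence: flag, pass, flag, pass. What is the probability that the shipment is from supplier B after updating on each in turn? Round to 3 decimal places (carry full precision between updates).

0.207

After 'flag': normaliser = 0.25·0.5000 + 0.6·0.1500 + 0.7·0.3500; P(supplier A) ≈ 0.2717, P(supplier B) ≈ 0.1957, P(supplier C) ≈ 0.5326
After 'pass': normaliser = 0.75·0.2717 + 0.4·0.1957 + 0.3·0.5326; P(supplier A) ≈ 0.4613, P(supplier B) ≈ 0.1771, P(supplier C) ≈ 0.3616
After 'flag': normaliser = 0.25·0.4613 + 0.6·0.1771 + 0.7·0.3616; P(supplier A) ≈ 0.2429, P(supplier B) ≈ 0.2239, P(supplier C) ≈ 0.5332
After 'pass': normaliser = 0.75·0.2429 + 0.4·0.2239 + 0.3·0.5332; P(supplier A) ≈ 0.4220, P(supplier B) ≈ 0.2074, P(supplier C) ≈ 0.3706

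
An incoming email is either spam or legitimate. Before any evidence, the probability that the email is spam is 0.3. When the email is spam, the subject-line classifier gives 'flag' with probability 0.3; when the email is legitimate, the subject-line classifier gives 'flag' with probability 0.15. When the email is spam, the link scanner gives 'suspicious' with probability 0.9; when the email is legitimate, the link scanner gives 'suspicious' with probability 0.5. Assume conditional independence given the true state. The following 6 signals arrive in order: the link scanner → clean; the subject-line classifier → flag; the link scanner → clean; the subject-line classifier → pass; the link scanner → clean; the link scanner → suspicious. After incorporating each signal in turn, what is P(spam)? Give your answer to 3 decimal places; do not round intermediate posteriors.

0.010

Apply Bayes' rule sequentially, carrying P(spam) forward.
After the link scanner='clean': P(spam) = 0.1·0.3000 / (0.1·0.3000 + 0.5·0.7000) ≈ 0.0789
After the subject-line classifier='flag': P(spam) = 0.3·0.0789 / (0.3·0.0789 + 0.15·0.9211) ≈ 0.1463
After the link scanner='clean': P(spam) = 0.1·0.1463 / (0.1·0.1463 + 0.5·0.8537) ≈ 0.0331
After the subject-line classifier='pass': P(spam) = 0.7·0.0331 / (0.7·0.0331 + 0.85·0.9669) ≈ 0.0275
After the link scanner='clean': P(spam) = 0.1·0.0275 / (0.1·0.0275 + 0.5·0.9725) ≈ 0.0056
After the link scanner='suspicious': P(spam) = 0.9·0.0056 / (0.9·0.0056 + 0.5·0.9944) ≈ 0.0101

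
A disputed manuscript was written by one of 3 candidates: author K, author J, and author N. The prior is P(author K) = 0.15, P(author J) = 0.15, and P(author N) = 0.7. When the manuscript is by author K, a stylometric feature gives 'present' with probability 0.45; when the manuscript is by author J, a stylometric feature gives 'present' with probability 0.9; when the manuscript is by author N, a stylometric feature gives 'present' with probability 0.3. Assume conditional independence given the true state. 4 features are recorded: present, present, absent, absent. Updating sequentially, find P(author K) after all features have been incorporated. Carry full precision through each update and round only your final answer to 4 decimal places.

After 'present': normaliser = 0.45·0.1500 + 0.9·0.1500 + 0.3·0.7000; P(author K) ≈ 0.1636, P(author J) ≈ 0.3273, P(author N) ≈ 0.5091
After 'present': normaliser = 0.45·0.1636 + 0.9·0.3273 + 0.3·0.5091; P(author K) ≈ 0.1414, P(author J) ≈ 0.5654, P(author N) ≈ 0.2932
After 'absent': normaliser = 0.55·0.1414 + 0.1·0.5654 + 0.7·0.2932; P(author K) ≈ 0.2290, P(author J) ≈ 0.1665, P(author N) ≈ 0.6045
After 'absent': normaliser = 0.55·0.2290 + 0.1·0.1665 + 0.7·0.6045; P(author K) ≈ 0.2226, P(author J) ≈ 0.0294, P(author N) ≈ 0.7479

0.2226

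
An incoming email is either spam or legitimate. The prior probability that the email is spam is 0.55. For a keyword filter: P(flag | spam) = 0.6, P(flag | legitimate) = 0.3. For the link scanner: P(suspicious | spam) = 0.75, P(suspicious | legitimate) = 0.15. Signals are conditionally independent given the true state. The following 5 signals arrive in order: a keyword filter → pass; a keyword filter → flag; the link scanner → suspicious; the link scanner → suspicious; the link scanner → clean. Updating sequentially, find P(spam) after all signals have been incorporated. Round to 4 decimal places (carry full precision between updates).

0.9113

After a keyword filter='pass': P(spam) = 0.4·0.5500 / (0.4·0.5500 + 0.7·0.4500) ≈ 0.4112
After a keyword filter='flag': P(spam) = 0.6·0.4112 / (0.6·0.4112 + 0.3·0.5888) ≈ 0.5828
After the link scanner='suspicious': P(spam) = 0.75·0.5828 / (0.75·0.5828 + 0.15·0.4172) ≈ 0.8748
After the link scanner='suspicious': P(spam) = 0.75·0.8748 / (0.75·0.8748 + 0.15·0.1252) ≈ 0.9722
After the link scanner='clean': P(spam) = 0.25·0.9722 / (0.25·0.9722 + 0.85·0.0278) ≈ 0.9113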